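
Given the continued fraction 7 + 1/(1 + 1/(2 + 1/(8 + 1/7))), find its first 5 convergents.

7/1, 8/1, 23/3, 192/25, 1367/178

Using the convergent recurrence p_i = a_i*p_{i-1} + p_{i-2}, q_i = a_i*q_{i-1} + q_{i-2} with p_{-2}=0, p_{-1}=1, q_{-2}=1, q_{-1}=0:
  i=0: a_0=7, p_0 = 7*1 + 0 = 7, q_0 = 7*0 + 1 = 1.
  i=1: a_1=1, p_1 = 1*7 + 1 = 8, q_1 = 1*1 + 0 = 1.
  i=2: a_2=2, p_2 = 2*8 + 7 = 23, q_2 = 2*1 + 1 = 3.
  i=3: a_3=8, p_3 = 8*23 + 8 = 192, q_3 = 8*3 + 1 = 25.
  i=4: a_4=7, p_4 = 7*192 + 23 = 1367, q_4 = 7*25 + 3 = 178.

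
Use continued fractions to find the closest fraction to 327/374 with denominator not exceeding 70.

Expand x = 327/374 as a continued fraction with the Euclidean algorithm:
  327 = 0*374 + 327, so a_0 = 0.
  374 = 1*327 + 47, so a_1 = 1.
  327 = 6*47 + 45, so a_2 = 6.
  47 = 1*45 + 2, so a_3 = 1.
  45 = 22*2 + 1, so a_4 = 22.
  2 = 2*1 + 0, so a_5 = 2.
so x = [0; 1, 6, 1, 22, 2].
Convergents (p_i = a_i*p_{i-1} + p_{i-2}, q_i = a_i*q_{i-1} + q_{i-2} with p_{-2}=0, p_{-1}=1, q_{-2}=1, q_{-1}=0), until the denominator exceeds 70:
  i=0: a_0=0, p_0 = 0*1 + 0 = 0, q_0 = 0*0 + 1 = 1.
  i=1: a_1=1, p_1 = 1*0 + 1 = 1, q_1 = 1*1 + 0 = 1.
  i=2: a_2=6, p_2 = 6*1 + 0 = 6, q_2 = 6*1 + 1 = 7.
  i=3: a_3=1, p_3 = 1*6 + 1 = 7, q_3 = 1*7 + 1 = 8.
  i=4: a_4=22, p_4 = 22*7 + 6 = 160, q_4 = 22*8 + 7 = 183.
q_4 = 183 > 70, so the last convergent with denominator <= 70 is p_3/q_3 = 7/8.
The closest fraction with denominator <= 70 is either p_3/q_3 or the intermediate fraction (k*p_3 + p_2)/(k*q_3 + q_2) with the largest k >= 1 whose denominator stays <= 70; these approach x as k grows, and every other convergent or intermediate fraction in range is farther away.
Largest k: floor((70 - q_2)/q_3) = floor((70 - 7)/8) = 7.
That gives (7*7 + 6)/(7*8 + 7) = 55/63.
Compare the errors: |x - 7/8| = |327*8 - 7*374|/(374*8) = 2/2992, and |x - 55/63| = |327*63 - 55*374|/(374*63) = 31/23562.
Cross-multiplying, 2*23562 = 47124 < 92752 = 31*2992, so 2/2992 is smaller: the convergent 7/8 is closer to x than 55/63.

7/8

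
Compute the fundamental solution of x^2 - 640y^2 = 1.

(x, y) = (1039681, 41097)

First expand sqrt(640) as a continued fraction. With x_i = (sqrt(640) + m_i)/d_i and (m_0, d_0) = (0, 1): a_0 = floor(sqrt(640)) = 25, since 25^2 = 625 <= 640 < 676 = 26^2.
Iterate m_{i+1} = d_i*a_i - m_i, d_{i+1} = (640 - m_{i+1}^2)/d_i, a_{i+1} = floor((a_0 + m_{i+1})/d_{i+1}):
  m_1 = 1*25 - 0 = 25, d_1 = (640 - 25^2)/1 = 15/1 = 15, a_1 = floor((25 + 25)/15) = 3.
  m_2 = 15*3 - 25 = 20, d_2 = (640 - 20^2)/15 = 240/15 = 16, a_2 = floor((25 + 20)/16) = 2.
  m_3 = 16*2 - 20 = 12, d_3 = (640 - 12^2)/16 = 496/16 = 31, a_3 = floor((25 + 12)/31) = 1.
  m_4 = 31*1 - 12 = 19, d_4 = (640 - 19^2)/31 = 279/31 = 9, a_4 = floor((25 + 19)/9) = 4.
  m_5 = 9*4 - 19 = 17, d_5 = (640 - 17^2)/9 = 351/9 = 39, a_5 = floor((25 + 17)/39) = 1.
  m_6 = 39*1 - 17 = 22, d_6 = (640 - 22^2)/39 = 156/39 = 4, a_6 = floor((25 + 22)/4) = 11.
  m_7 = 4*11 - 22 = 22, d_7 = (640 - 22^2)/4 = 156/4 = 39, a_7 = floor((25 + 22)/39) = 1.
  m_8 = 39*1 - 22 = 17, d_8 = (640 - 17^2)/39 = 351/39 = 9, a_8 = floor((25 + 17)/9) = 4.
  m_9 = 9*4 - 17 = 19, d_9 = (640 - 19^2)/9 = 279/9 = 31, a_9 = floor((25 + 19)/31) = 1.
  m_10 = 31*1 - 19 = 12, d_10 = (640 - 12^2)/31 = 496/31 = 16, a_10 = floor((25 + 12)/16) = 2.
  m_11 = 16*2 - 12 = 20, d_11 = (640 - 20^2)/16 = 240/16 = 15, a_11 = floor((25 + 20)/15) = 3.
  m_12 = 15*3 - 20 = 25, d_12 = (640 - 25^2)/15 = 15/15 = 1, a_12 = floor((25 + 25)/1) = 50.
  m_13 = 1*50 - 25 = 25, d_13 = (640 - 25^2)/1 = 15/1 = 15: (m_13, d_13) = (m_1, d_1) = (25, 15), so from here the quotients repeat a_1, ..., a_12; the period length is 12.
So sqrt(640) = [25; (3, 2, 1, 4, 1, 11, 1, 4, 1, 2, 3, 50)] with period length k = 12.
k is even, so the fundamental solution of x^2 - 640y^2 = 1 is (p_{k-1}, q_{k-1}) = (p_11, q_11); compute convergents through index 11.
Convergents (p_i = a_i*p_{i-1} + p_{i-2}, q_i = a_i*q_{i-1} + q_{i-2} with p_{-2}=0, p_{-1}=1, q_{-2}=1, q_{-1}=0):
  i=0: a_0=25, p_0 = 25*1 + 0 = 25, q_0 = 25*0 + 1 = 1.
  i=1: a_1=3, p_1 = 3*25 + 1 = 76, q_1 = 3*1 + 0 = 3.
  i=2: a_2=2, p_2 = 2*76 + 25 = 177, q_2 = 2*3 + 1 = 7.
  i=3: a_3=1, p_3 = 1*177 + 76 = 253, q_3 = 1*7 + 3 = 10.
  i=4: a_4=4, p_4 = 4*253 + 177 = 1189, q_4 = 4*10 + 7 = 47.
  i=5: a_5=1, p_5 = 1*1189 + 253 = 1442, q_5 = 1*47 + 10 = 57.
  i=6: a_6=11, p_6 = 11*1442 + 1189 = 17051, q_6 = 11*57 + 47 = 674.
  i=7: a_7=1, p_7 = 1*17051 + 1442 = 18493, q_7 = 1*674 + 57 = 731.
  i=8: a_8=4, p_8 = 4*18493 + 17051 = 91023, q_8 = 4*731 + 674 = 3598.
  i=9: a_9=1, p_9 = 1*91023 + 18493 = 109516, q_9 = 1*3598 + 731 = 4329.
  i=10: a_10=2, p_10 = 2*109516 + 91023 = 310055, q_10 = 2*4329 + 3598 = 12256.
  i=11: a_11=3, p_11 = 3*310055 + 109516 = 1039681, q_11 = 3*12256 + 4329 = 41097.
Check: 1039681^2 - 640*41097^2 = 1080936581761 - 1080936581760 = 1, so (x, y) = (1039681, 41097) solves the equation, and by the theorem it is the least positive solution.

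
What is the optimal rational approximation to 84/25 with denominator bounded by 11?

Expand x = 84/25 as a continued fraction with the Euclidean algorithm:
  84 = 3*25 + 9, so a_0 = 3.
  25 = 2*9 + 7, so a_1 = 2.
  9 = 1*7 + 2, so a_2 = 1.
  7 = 3*2 + 1, so a_3 = 3.
  2 = 2*1 + 0, so a_4 = 2.
so x = [3; 2, 1, 3, 2].
Convergents (p_i = a_i*p_{i-1} + p_{i-2}, q_i = a_i*q_{i-1} + q_{i-2} with p_{-2}=0, p_{-1}=1, q_{-2}=1, q_{-1}=0), until the denominator exceeds 11:
  i=0: a_0=3, p_0 = 3*1 + 0 = 3, q_0 = 3*0 + 1 = 1.
  i=1: a_1=2, p_1 = 2*3 + 1 = 7, q_1 = 2*1 + 0 = 2.
  i=2: a_2=1, p_2 = 1*7 + 3 = 10, q_2 = 1*2 + 1 = 3.
  i=3: a_3=3, p_3 = 3*10 + 7 = 37, q_3 = 3*3 + 2 = 11.
  i=4: a_4=2, p_4 = 2*37 + 10 = 84, q_4 = 2*11 + 3 = 25.
q_4 = 25 > 11, so the last convergent with denominator <= 11 is p_3/q_3 = 37/11.
The closest fraction with denominator <= 11 is either p_3/q_3 or the intermediate fraction (k*p_3 + p_2)/(k*q_3 + q_2) with the largest k >= 1 whose denominator stays <= 11; these approach x as k grows, and every other convergent or intermediate fraction in range is farther away.
Largest k: floor((11 - q_2)/q_3) = floor((11 - 3)/11) = 0.
Since k = 0, no intermediate fraction beyond p_3/q_3 has denominator <= 11, so the convergent 37/11 is the closest (its error is |84*11 - 37*25|/(25*11) = 1/275).

37/11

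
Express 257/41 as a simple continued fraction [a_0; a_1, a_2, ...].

Run the Euclidean algorithm on 257 and 41; the successive quotients are the partial quotients a_0, a_1, ... (each step inverts the fractional part left over by the previous one):
  257 = 6*41 + 11, so a_0 = 6.
  41 = 3*11 + 8, so a_1 = 3.
  11 = 1*8 + 3, so a_2 = 1.
  8 = 2*3 + 2, so a_3 = 2.
  3 = 1*2 + 1, so a_4 = 1.
  2 = 2*1 + 0, so a_5 = 2.
The remainder reaches 0 after 6 divisions, so the expansion has 6 partial quotients, read off in order.

[6; 3, 1, 2, 1, 2]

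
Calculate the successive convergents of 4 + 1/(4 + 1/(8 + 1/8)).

4/1, 17/4, 140/33, 1137/268

Using the convergent recurrence p_i = a_i*p_{i-1} + p_{i-2}, q_i = a_i*q_{i-1} + q_{i-2} with p_{-2}=0, p_{-1}=1, q_{-2}=1, q_{-1}=0:
  i=0: a_0=4, p_0 = 4*1 + 0 = 4, q_0 = 4*0 + 1 = 1.
  i=1: a_1=4, p_1 = 4*4 + 1 = 17, q_1 = 4*1 + 0 = 4.
  i=2: a_2=8, p_2 = 8*17 + 4 = 140, q_2 = 8*4 + 1 = 33.
  i=3: a_3=8, p_3 = 8*140 + 17 = 1137, q_3 = 8*33 + 4 = 268.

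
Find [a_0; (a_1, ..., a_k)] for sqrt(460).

Write x_i = (sqrt(460) + m_i)/d_i with (m_0, d_0) = (0, 1). a_0 = floor(sqrt(460)) = 21, since 21^2 = 441 <= 460 < 484 = 22^2.
Iterate m_{i+1} = d_i*a_i - m_i, d_{i+1} = (460 - m_{i+1}^2)/d_i, a_{i+1} = floor((a_0 + m_{i+1})/d_{i+1}):
  m_1 = 1*21 - 0 = 21, d_1 = (460 - 21^2)/1 = 19/1 = 19, a_1 = floor((21 + 21)/19) = 2.
  m_2 = 19*2 - 21 = 17, d_2 = (460 - 17^2)/19 = 171/19 = 9, a_2 = floor((21 + 17)/9) = 4.
  m_3 = 9*4 - 17 = 19, d_3 = (460 - 19^2)/9 = 99/9 = 11, a_3 = floor((21 + 19)/11) = 3.
  m_4 = 11*3 - 19 = 14, d_4 = (460 - 14^2)/11 = 264/11 = 24, a_4 = floor((21 + 14)/24) = 1.
  m_5 = 24*1 - 14 = 10, d_5 = (460 - 10^2)/24 = 360/24 = 15, a_5 = floor((21 + 10)/15) = 2.
  m_6 = 15*2 - 10 = 20, d_6 = (460 - 20^2)/15 = 60/15 = 4, a_6 = floor((21 + 20)/4) = 10.
  m_7 = 4*10 - 20 = 20, d_7 = (460 - 20^2)/4 = 60/4 = 15, a_7 = floor((21 + 20)/15) = 2.
  m_8 = 15*2 - 20 = 10, d_8 = (460 - 10^2)/15 = 360/15 = 24, a_8 = floor((21 + 10)/24) = 1.
  m_9 = 24*1 - 10 = 14, d_9 = (460 - 14^2)/24 = 264/24 = 11, a_9 = floor((21 + 14)/11) = 3.
  m_10 = 11*3 - 14 = 19, d_10 = (460 - 19^2)/11 = 99/11 = 9, a_10 = floor((21 + 19)/9) = 4.
  m_11 = 9*4 - 19 = 17, d_11 = (460 - 17^2)/9 = 171/9 = 19, a_11 = floor((21 + 17)/19) = 2.
  m_12 = 19*2 - 17 = 21, d_12 = (460 - 21^2)/19 = 19/19 = 1, a_12 = floor((21 + 21)/1) = 42.
  m_13 = 1*42 - 21 = 21, d_13 = (460 - 21^2)/1 = 19/1 = 19: (m_13, d_13) = (m_1, d_1) = (21, 19), so from here the quotients repeat a_1, ..., a_12; the period length is 12.
Hence the expansion of sqrt(460) is a_0 = 21 followed by the repeating block 2, 4, 3, 1, 2, 10, 2, 1, 3, 4, 2, 42 (period 12).

[21; (2, 4, 3, 1, 2, 10, 2, 1, 3, 4, 2, 42)]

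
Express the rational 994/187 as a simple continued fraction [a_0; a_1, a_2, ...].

Run the Euclidean algorithm on 994 and 187; the successive quotients are the partial quotients a_0, a_1, ... (each step inverts the fractional part left over by the previous one):
  994 = 5*187 + 59, so a_0 = 5.
  187 = 3*59 + 10, so a_1 = 3.
  59 = 5*10 + 9, so a_2 = 5.
  10 = 1*9 + 1, so a_3 = 1.
  9 = 9*1 + 0, so a_4 = 9.
The remainder reaches 0 after 5 divisions, so the expansion has 5 partial quotients, read off in order.

[5; 3, 5, 1, 9]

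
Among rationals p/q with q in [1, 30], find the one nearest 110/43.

64/25

Expand x = 110/43 as a continued fraction with the Euclidean algorithm:
  110 = 2*43 + 24, so a_0 = 2.
  43 = 1*24 + 19, so a_1 = 1.
  24 = 1*19 + 5, so a_2 = 1.
  19 = 3*5 + 4, so a_3 = 3.
  5 = 1*4 + 1, so a_4 = 1.
  4 = 4*1 + 0, so a_5 = 4.
so x = [2; 1, 1, 3, 1, 4].
Convergents (p_i = a_i*p_{i-1} + p_{i-2}, q_i = a_i*q_{i-1} + q_{i-2} with p_{-2}=0, p_{-1}=1, q_{-2}=1, q_{-1}=0), until the denominator exceeds 30:
  i=0: a_0=2, p_0 = 2*1 + 0 = 2, q_0 = 2*0 + 1 = 1.
  i=1: a_1=1, p_1 = 1*2 + 1 = 3, q_1 = 1*1 + 0 = 1.
  i=2: a_2=1, p_2 = 1*3 + 2 = 5, q_2 = 1*1 + 1 = 2.
  i=3: a_3=3, p_3 = 3*5 + 3 = 18, q_3 = 3*2 + 1 = 7.
  i=4: a_4=1, p_4 = 1*18 + 5 = 23, q_4 = 1*7 + 2 = 9.
  i=5: a_5=4, p_5 = 4*23 + 18 = 110, q_5 = 4*9 + 7 = 43.
q_5 = 43 > 30, so the last convergent with denominator <= 30 is p_4/q_4 = 23/9.
The closest fraction with denominator <= 30 is either p_4/q_4 or the intermediate fraction (k*p_4 + p_3)/(k*q_4 + q_3) with the largest k >= 1 whose denominator stays <= 30; these approach x as k grows, and every other convergent or intermediate fraction in range is farther away.
Largest k: floor((30 - q_3)/q_4) = floor((30 - 7)/9) = 2.
That gives (2*23 + 18)/(2*9 + 7) = 64/25.
Compare the errors: |x - 23/9| = |110*9 - 23*43|/(43*9) = 1/387, and |x - 64/25| = |110*25 - 64*43|/(43*25) = 2/1075.
Cross-multiplying, 2*387 = 774 < 1075 = 1*1075, so 2/1075 is smaller: the intermediate fraction 64/25 is closer to x than 23/9.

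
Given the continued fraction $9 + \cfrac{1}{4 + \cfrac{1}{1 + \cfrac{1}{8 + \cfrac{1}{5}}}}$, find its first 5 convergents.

9/1, 37/4, 46/5, 405/44, 2071/225

Using the convergent recurrence p_i = a_i*p_{i-1} + p_{i-2}, q_i = a_i*q_{i-1} + q_{i-2} with p_{-2}=0, p_{-1}=1, q_{-2}=1, q_{-1}=0:
  i=0: a_0=9, p_0 = 9*1 + 0 = 9, q_0 = 9*0 + 1 = 1.
  i=1: a_1=4, p_1 = 4*9 + 1 = 37, q_1 = 4*1 + 0 = 4.
  i=2: a_2=1, p_2 = 1*37 + 9 = 46, q_2 = 1*4 + 1 = 5.
  i=3: a_3=8, p_3 = 8*46 + 37 = 405, q_3 = 8*5 + 4 = 44.
  i=4: a_4=5, p_4 = 5*405 + 46 = 2071, q_4 = 5*44 + 5 = 225.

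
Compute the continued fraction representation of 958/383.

[2; 1, 1, 191]

Run the Euclidean algorithm on 958 and 383; the successive quotients are the partial quotients a_0, a_1, ... (each step inverts the fractional part left over by the previous one):
  958 = 2*383 + 192, so a_0 = 2.
  383 = 1*192 + 191, so a_1 = 1.
  192 = 1*191 + 1, so a_2 = 1.
  191 = 191*1 + 0, so a_3 = 191.
The remainder reaches 0 after 4 divisions, so the expansion has 4 partial quotients, read off in order.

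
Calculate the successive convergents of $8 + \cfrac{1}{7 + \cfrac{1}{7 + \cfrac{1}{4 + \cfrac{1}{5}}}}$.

8/1, 57/7, 407/50, 1685/207, 8832/1085

Using the convergent recurrence p_i = a_i*p_{i-1} + p_{i-2}, q_i = a_i*q_{i-1} + q_{i-2} with p_{-2}=0, p_{-1}=1, q_{-2}=1, q_{-1}=0:
  i=0: a_0=8, p_0 = 8*1 + 0 = 8, q_0 = 8*0 + 1 = 1.
  i=1: a_1=7, p_1 = 7*8 + 1 = 57, q_1 = 7*1 + 0 = 7.
  i=2: a_2=7, p_2 = 7*57 + 8 = 407, q_2 = 7*7 + 1 = 50.
  i=3: a_3=4, p_3 = 4*407 + 57 = 1685, q_3 = 4*50 + 7 = 207.
  i=4: a_4=5, p_4 = 5*1685 + 407 = 8832, q_4 = 5*207 + 50 = 1085.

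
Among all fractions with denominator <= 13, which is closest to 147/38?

Expand x = 147/38 as a continued fraction with the Euclidean algorithm:
  147 = 3*38 + 33, so a_0 = 3.
  38 = 1*33 + 5, so a_1 = 1.
  33 = 6*5 + 3, so a_2 = 6.
  5 = 1*3 + 2, so a_3 = 1.
  3 = 1*2 + 1, so a_4 = 1.
  2 = 2*1 + 0, so a_5 = 2.
so x = [3; 1, 6, 1, 1, 2].
Convergents (p_i = a_i*p_{i-1} + p_{i-2}, q_i = a_i*q_{i-1} + q_{i-2} with p_{-2}=0, p_{-1}=1, q_{-2}=1, q_{-1}=0), until the denominator exceeds 13:
  i=0: a_0=3, p_0 = 3*1 + 0 = 3, q_0 = 3*0 + 1 = 1.
  i=1: a_1=1, p_1 = 1*3 + 1 = 4, q_1 = 1*1 + 0 = 1.
  i=2: a_2=6, p_2 = 6*4 + 3 = 27, q_2 = 6*1 + 1 = 7.
  i=3: a_3=1, p_3 = 1*27 + 4 = 31, q_3 = 1*7 + 1 = 8.
  i=4: a_4=1, p_4 = 1*31 + 27 = 58, q_4 = 1*8 + 7 = 15.
q_4 = 15 > 13, so the last convergent with denominator <= 13 is p_3/q_3 = 31/8.
The closest fraction with denominator <= 13 is either p_3/q_3 or the intermediate fraction (k*p_3 + p_2)/(k*q_3 + q_2) with the largest k >= 1 whose denominator stays <= 13; these approach x as k grows, and every other convergent or intermediate fraction in range is farther away.
Largest k: floor((13 - q_2)/q_3) = floor((13 - 7)/8) = 0.
Since k = 0, no intermediate fraction beyond p_3/q_3 has denominator <= 13, so the convergent 31/8 is the closest (its error is |147*8 - 31*38|/(38*8) = 2/304).

31/8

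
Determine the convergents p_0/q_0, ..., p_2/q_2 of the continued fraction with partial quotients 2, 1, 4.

Using the convergent recurrence p_i = a_i*p_{i-1} + p_{i-2}, q_i = a_i*q_{i-1} + q_{i-2} with p_{-2}=0, p_{-1}=1, q_{-2}=1, q_{-1}=0:
  i=0: a_0=2, p_0 = 2*1 + 0 = 2, q_0 = 2*0 + 1 = 1.
  i=1: a_1=1, p_1 = 1*2 + 1 = 3, q_1 = 1*1 + 0 = 1.
  i=2: a_2=4, p_2 = 4*3 + 2 = 14, q_2 = 4*1 + 1 = 5.

2/1, 3/1, 14/5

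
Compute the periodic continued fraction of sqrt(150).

[12; (4, 24)]

Write x_i = (sqrt(150) + m_i)/d_i with (m_0, d_0) = (0, 1). a_0 = floor(sqrt(150)) = 12, since 12^2 = 144 <= 150 < 169 = 13^2.
Iterate m_{i+1} = d_i*a_i - m_i, d_{i+1} = (150 - m_{i+1}^2)/d_i, a_{i+1} = floor((a_0 + m_{i+1})/d_{i+1}):
  m_1 = 1*12 - 0 = 12, d_1 = (150 - 12^2)/1 = 6/1 = 6, a_1 = floor((12 + 12)/6) = 4.
  m_2 = 6*4 - 12 = 12, d_2 = (150 - 12^2)/6 = 6/6 = 1, a_2 = floor((12 + 12)/1) = 24.
  m_3 = 1*24 - 12 = 12, d_3 = (150 - 12^2)/1 = 6/1 = 6: (m_3, d_3) = (m_1, d_1) = (12, 6), so from here the quotients repeat a_1, a_2; the period length is 2.
Hence the expansion of sqrt(150) is a_0 = 12 followed by the repeating block 4, 24 (period 2).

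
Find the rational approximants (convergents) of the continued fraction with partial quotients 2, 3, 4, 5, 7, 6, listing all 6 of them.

2/1, 7/3, 30/13, 157/68, 1129/489, 6931/3002

Using the convergent recurrence p_i = a_i*p_{i-1} + p_{i-2}, q_i = a_i*q_{i-1} + q_{i-2} with p_{-2}=0, p_{-1}=1, q_{-2}=1, q_{-1}=0:
  i=0: a_0=2, p_0 = 2*1 + 0 = 2, q_0 = 2*0 + 1 = 1.
  i=1: a_1=3, p_1 = 3*2 + 1 = 7, q_1 = 3*1 + 0 = 3.
  i=2: a_2=4, p_2 = 4*7 + 2 = 30, q_2 = 4*3 + 1 = 13.
  i=3: a_3=5, p_3 = 5*30 + 7 = 157, q_3 = 5*13 + 3 = 68.
  i=4: a_4=7, p_4 = 7*157 + 30 = 1129, q_4 = 7*68 + 13 = 489.
  i=5: a_5=6, p_5 = 6*1129 + 157 = 6931, q_5 = 6*489 + 68 = 3002.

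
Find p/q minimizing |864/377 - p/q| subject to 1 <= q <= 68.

55/24

Expand x = 864/377 as a continued fraction with the Euclidean algorithm:
  864 = 2*377 + 110, so a_0 = 2.
  377 = 3*110 + 47, so a_1 = 3.
  110 = 2*47 + 16, so a_2 = 2.
  47 = 2*16 + 15, so a_3 = 2.
  16 = 1*15 + 1, so a_4 = 1.
  15 = 15*1 + 0, so a_5 = 15.
so x = [2; 3, 2, 2, 1, 15].
Convergents (p_i = a_i*p_{i-1} + p_{i-2}, q_i = a_i*q_{i-1} + q_{i-2} with p_{-2}=0, p_{-1}=1, q_{-2}=1, q_{-1}=0), until the denominator exceeds 68:
  i=0: a_0=2, p_0 = 2*1 + 0 = 2, q_0 = 2*0 + 1 = 1.
  i=1: a_1=3, p_1 = 3*2 + 1 = 7, q_1 = 3*1 + 0 = 3.
  i=2: a_2=2, p_2 = 2*7 + 2 = 16, q_2 = 2*3 + 1 = 7.
  i=3: a_3=2, p_3 = 2*16 + 7 = 39, q_3 = 2*7 + 3 = 17.
  i=4: a_4=1, p_4 = 1*39 + 16 = 55, q_4 = 1*17 + 7 = 24.
  i=5: a_5=15, p_5 = 15*55 + 39 = 864, q_5 = 15*24 + 17 = 377.
q_5 = 377 > 68, so the last convergent with denominator <= 68 is p_4/q_4 = 55/24.
The closest fraction with denominator <= 68 is either p_4/q_4 or the intermediate fraction (k*p_4 + p_3)/(k*q_4 + q_3) with the largest k >= 1 whose denominator stays <= 68; these approach x as k grows, and every other convergent or intermediate fraction in range is farther away.
Largest k: floor((68 - q_3)/q_4) = floor((68 - 17)/24) = 2.
That gives (2*55 + 39)/(2*24 + 17) = 149/65.
Compare the errors: |x - 55/24| = |864*24 - 55*377|/(377*24) = 1/9048, and |x - 149/65| = |864*65 - 149*377|/(377*65) = 13/24505.
Cross-multiplying, 1*24505 = 24505 < 117624 = 13*9048, so 1/9048 is smaller: the convergent 55/24 is closer to x than 149/65.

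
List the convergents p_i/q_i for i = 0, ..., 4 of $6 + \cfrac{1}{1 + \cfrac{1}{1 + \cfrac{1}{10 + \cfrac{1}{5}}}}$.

6/1, 7/1, 13/2, 137/21, 698/107

Using the convergent recurrence p_i = a_i*p_{i-1} + p_{i-2}, q_i = a_i*q_{i-1} + q_{i-2} with p_{-2}=0, p_{-1}=1, q_{-2}=1, q_{-1}=0:
  i=0: a_0=6, p_0 = 6*1 + 0 = 6, q_0 = 6*0 + 1 = 1.
  i=1: a_1=1, p_1 = 1*6 + 1 = 7, q_1 = 1*1 + 0 = 1.
  i=2: a_2=1, p_2 = 1*7 + 6 = 13, q_2 = 1*1 + 1 = 2.
  i=3: a_3=10, p_3 = 10*13 + 7 = 137, q_3 = 10*2 + 1 = 21.
  i=4: a_4=5, p_4 = 5*137 + 13 = 698, q_4 = 5*21 + 2 = 107.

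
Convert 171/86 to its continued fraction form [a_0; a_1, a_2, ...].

[1; 1, 85]

Run the Euclidean algorithm on 171 and 86; the successive quotients are the partial quotients a_0, a_1, ... (each step inverts the fractional part left over by the previous one):
  171 = 1*86 + 85, so a_0 = 1.
  86 = 1*85 + 1, so a_1 = 1.
  85 = 85*1 + 0, so a_2 = 85.
The remainder reaches 0 after 3 divisions, so the expansion has 3 partial quotients, read off in order.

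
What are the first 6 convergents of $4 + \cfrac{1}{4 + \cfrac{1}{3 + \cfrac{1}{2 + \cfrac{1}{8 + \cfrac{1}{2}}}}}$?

4/1, 17/4, 55/13, 127/30, 1071/253, 2269/536

Using the convergent recurrence p_i = a_i*p_{i-1} + p_{i-2}, q_i = a_i*q_{i-1} + q_{i-2} with p_{-2}=0, p_{-1}=1, q_{-2}=1, q_{-1}=0:
  i=0: a_0=4, p_0 = 4*1 + 0 = 4, q_0 = 4*0 + 1 = 1.
  i=1: a_1=4, p_1 = 4*4 + 1 = 17, q_1 = 4*1 + 0 = 4.
  i=2: a_2=3, p_2 = 3*17 + 4 = 55, q_2 = 3*4 + 1 = 13.
  i=3: a_3=2, p_3 = 2*55 + 17 = 127, q_3 = 2*13 + 4 = 30.
  i=4: a_4=8, p_4 = 8*127 + 55 = 1071, q_4 = 8*30 + 13 = 253.
  i=5: a_5=2, p_5 = 2*1071 + 127 = 2269, q_5 = 2*253 + 30 = 536.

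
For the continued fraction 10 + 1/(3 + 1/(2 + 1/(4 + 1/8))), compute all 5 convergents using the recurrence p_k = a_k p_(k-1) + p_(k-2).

Using the convergent recurrence p_i = a_i*p_{i-1} + p_{i-2}, q_i = a_i*q_{i-1} + q_{i-2} with p_{-2}=0, p_{-1}=1, q_{-2}=1, q_{-1}=0:
  i=0: a_0=10, p_0 = 10*1 + 0 = 10, q_0 = 10*0 + 1 = 1.
  i=1: a_1=3, p_1 = 3*10 + 1 = 31, q_1 = 3*1 + 0 = 3.
  i=2: a_2=2, p_2 = 2*31 + 10 = 72, q_2 = 2*3 + 1 = 7.
  i=3: a_3=4, p_3 = 4*72 + 31 = 319, q_3 = 4*7 + 3 = 31.
  i=4: a_4=8, p_4 = 8*319 + 72 = 2624, q_4 = 8*31 + 7 = 255.

10/1, 31/3, 72/7, 319/31, 2624/255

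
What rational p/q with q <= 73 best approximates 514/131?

259/66

Expand x = 514/131 as a continued fraction with the Euclidean algorithm:
  514 = 3*131 + 121, so a_0 = 3.
  131 = 1*121 + 10, so a_1 = 1.
  121 = 12*10 + 1, so a_2 = 12.
  10 = 10*1 + 0, so a_3 = 10.
so x = [3; 1, 12, 10].
Convergents (p_i = a_i*p_{i-1} + p_{i-2}, q_i = a_i*q_{i-1} + q_{i-2} with p_{-2}=0, p_{-1}=1, q_{-2}=1, q_{-1}=0), until the denominator exceeds 73:
  i=0: a_0=3, p_0 = 3*1 + 0 = 3, q_0 = 3*0 + 1 = 1.
  i=1: a_1=1, p_1 = 1*3 + 1 = 4, q_1 = 1*1 + 0 = 1.
  i=2: a_2=12, p_2 = 12*4 + 3 = 51, q_2 = 12*1 + 1 = 13.
  i=3: a_3=10, p_3 = 10*51 + 4 = 514, q_3 = 10*13 + 1 = 131.
q_3 = 131 > 73, so the last convergent with denominator <= 73 is p_2/q_2 = 51/13.
The closest fraction with denominator <= 73 is either p_2/q_2 or the intermediate fraction (k*p_2 + p_1)/(k*q_2 + q_1) with the largest k >= 1 whose denominator stays <= 73; these approach x as k grows, and every other convergent or intermediate fraction in range is farther away.
Largest k: floor((73 - q_1)/q_2) = floor((73 - 1)/13) = 5.
That gives (5*51 + 4)/(5*13 + 1) = 259/66.
Compare the errors: |x - 51/13| = |514*13 - 51*131|/(131*13) = 1/1703, and |x - 259/66| = |514*66 - 259*131|/(131*66) = 5/8646.
Cross-multiplying, 5*1703 = 8515 < 8646 = 1*8646, so 5/8646 is smaller: the intermediate fraction 259/66 is closer to x than 51/13.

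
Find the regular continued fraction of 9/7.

Run the Euclidean algorithm on 9 and 7; the successive quotients are the partial quotients a_0, a_1, ... (each step inverts the fractional part left over by the previous one):
  9 = 1*7 + 2, so a_0 = 1.
  7 = 3*2 + 1, so a_1 = 3.
  2 = 2*1 + 0, so a_2 = 2.
The remainder reaches 0 after 3 divisions, so the expansion has 3 partial quotients, read off in order.

[1; 3, 2]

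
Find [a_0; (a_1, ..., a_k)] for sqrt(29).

Write x_i = (sqrt(29) + m_i)/d_i with (m_0, d_0) = (0, 1). a_0 = floor(sqrt(29)) = 5, since 5^2 = 25 <= 29 < 36 = 6^2.
Iterate m_{i+1} = d_i*a_i - m_i, d_{i+1} = (29 - m_{i+1}^2)/d_i, a_{i+1} = floor((a_0 + m_{i+1})/d_{i+1}):
  m_1 = 1*5 - 0 = 5, d_1 = (29 - 5^2)/1 = 4/1 = 4, a_1 = floor((5 + 5)/4) = 2.
  m_2 = 4*2 - 5 = 3, d_2 = (29 - 3^2)/4 = 20/4 = 5, a_2 = floor((5 + 3)/5) = 1.
  m_3 = 5*1 - 3 = 2, d_3 = (29 - 2^2)/5 = 25/5 = 5, a_3 = floor((5 + 2)/5) = 1.
  m_4 = 5*1 - 2 = 3, d_4 = (29 - 3^2)/5 = 20/5 = 4, a_4 = floor((5 + 3)/4) = 2.
  m_5 = 4*2 - 3 = 5, d_5 = (29 - 5^2)/4 = 4/4 = 1, a_5 = floor((5 + 5)/1) = 10.
  m_6 = 1*10 - 5 = 5, d_6 = (29 - 5^2)/1 = 4/1 = 4: (m_6, d_6) = (m_1, d_1) = (5, 4), so from here the quotients repeat a_1, ..., a_5; the period length is 5.
Hence the expansion of sqrt(29) is a_0 = 5 followed by the repeating block 2, 1, 1, 2, 10 (period 5).

[5; (2, 1, 1, 2, 10)]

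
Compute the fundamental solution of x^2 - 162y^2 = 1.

(x, y) = (19601, 1540)

First expand sqrt(162) as a continued fraction. With x_i = (sqrt(162) + m_i)/d_i and (m_0, d_0) = (0, 1): a_0 = floor(sqrt(162)) = 12, since 12^2 = 144 <= 162 < 169 = 13^2.
Iterate m_{i+1} = d_i*a_i - m_i, d_{i+1} = (162 - m_{i+1}^2)/d_i, a_{i+1} = floor((a_0 + m_{i+1})/d_{i+1}):
  m_1 = 1*12 - 0 = 12, d_1 = (162 - 12^2)/1 = 18/1 = 18, a_1 = floor((12 + 12)/18) = 1.
  m_2 = 18*1 - 12 = 6, d_2 = (162 - 6^2)/18 = 126/18 = 7, a_2 = floor((12 + 6)/7) = 2.
  m_3 = 7*2 - 6 = 8, d_3 = (162 - 8^2)/7 = 98/7 = 14, a_3 = floor((12 + 8)/14) = 1.
  m_4 = 14*1 - 8 = 6, d_4 = (162 - 6^2)/14 = 126/14 = 9, a_4 = floor((12 + 6)/9) = 2.
  m_5 = 9*2 - 6 = 12, d_5 = (162 - 12^2)/9 = 18/9 = 2, a_5 = floor((12 + 12)/2) = 12.
  m_6 = 2*12 - 12 = 12, d_6 = (162 - 12^2)/2 = 18/2 = 9, a_6 = floor((12 + 12)/9) = 2.
  m_7 = 9*2 - 12 = 6, d_7 = (162 - 6^2)/9 = 126/9 = 14, a_7 = floor((12 + 6)/14) = 1.
  m_8 = 14*1 - 6 = 8, d_8 = (162 - 8^2)/14 = 98/14 = 7, a_8 = floor((12 + 8)/7) = 2.
  m_9 = 7*2 - 8 = 6, d_9 = (162 - 6^2)/7 = 126/7 = 18, a_9 = floor((12 + 6)/18) = 1.
  m_10 = 18*1 - 6 = 12, d_10 = (162 - 12^2)/18 = 18/18 = 1, a_10 = floor((12 + 12)/1) = 24.
  m_11 = 1*24 - 12 = 12, d_11 = (162 - 12^2)/1 = 18/1 = 18: (m_11, d_11) = (m_1, d_1) = (12, 18), so from here the quotients repeat a_1, ..., a_10; the period length is 10.
So sqrt(162) = [12; (1, 2, 1, 2, 12, 2, 1, 2, 1, 24)] with period length k = 10.
k is even, so the fundamental solution of x^2 - 162y^2 = 1 is (p_{k-1}, q_{k-1}) = (p_9, q_9); compute convergents through index 9.
Convergents (p_i = a_i*p_{i-1} + p_{i-2}, q_i = a_i*q_{i-1} + q_{i-2} with p_{-2}=0, p_{-1}=1, q_{-2}=1, q_{-1}=0):
  i=0: a_0=12, p_0 = 12*1 + 0 = 12, q_0 = 12*0 + 1 = 1.
  i=1: a_1=1, p_1 = 1*12 + 1 = 13, q_1 = 1*1 + 0 = 1.
  i=2: a_2=2, p_2 = 2*13 + 12 = 38, q_2 = 2*1 + 1 = 3.
  i=3: a_3=1, p_3 = 1*38 + 13 = 51, q_3 = 1*3 + 1 = 4.
  i=4: a_4=2, p_4 = 2*51 + 38 = 140, q_4 = 2*4 + 3 = 11.
  i=5: a_5=12, p_5 = 12*140 + 51 = 1731, q_5 = 12*11 + 4 = 136.
  i=6: a_6=2, p_6 = 2*1731 + 140 = 3602, q_6 = 2*136 + 11 = 283.
  i=7: a_7=1, p_7 = 1*3602 + 1731 = 5333, q_7 = 1*283 + 136 = 419.
  i=8: a_8=2, p_8 = 2*5333 + 3602 = 14268, q_8 = 2*419 + 283 = 1121.
  i=9: a_9=1, p_9 = 1*14268 + 5333 = 19601, q_9 = 1*1121 + 419 = 1540.
Check: 19601^2 - 162*1540^2 = 384199201 - 384199200 = 1, so (x, y) = (19601, 1540) solves the equation, and by the theorem it is the least positive solution.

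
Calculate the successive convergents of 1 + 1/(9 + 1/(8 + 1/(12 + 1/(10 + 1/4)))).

1/1, 10/9, 81/73, 982/885, 9901/8923, 40586/36577

Using the convergent recurrence p_i = a_i*p_{i-1} + p_{i-2}, q_i = a_i*q_{i-1} + q_{i-2} with p_{-2}=0, p_{-1}=1, q_{-2}=1, q_{-1}=0:
  i=0: a_0=1, p_0 = 1*1 + 0 = 1, q_0 = 1*0 + 1 = 1.
  i=1: a_1=9, p_1 = 9*1 + 1 = 10, q_1 = 9*1 + 0 = 9.
  i=2: a_2=8, p_2 = 8*10 + 1 = 81, q_2 = 8*9 + 1 = 73.
  i=3: a_3=12, p_3 = 12*81 + 10 = 982, q_3 = 12*73 + 9 = 885.
  i=4: a_4=10, p_4 = 10*982 + 81 = 9901, q_4 = 10*885 + 73 = 8923.
  i=5: a_5=4, p_5 = 4*9901 + 982 = 40586, q_5 = 4*8923 + 885 = 36577.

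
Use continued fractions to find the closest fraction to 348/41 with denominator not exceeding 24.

Expand x = 348/41 as a continued fraction with the Euclidean algorithm:
  348 = 8*41 + 20, so a_0 = 8.
  41 = 2*20 + 1, so a_1 = 2.
  20 = 20*1 + 0, so a_2 = 20.
so x = [8; 2, 20].
Convergents (p_i = a_i*p_{i-1} + p_{i-2}, q_i = a_i*q_{i-1} + q_{i-2} with p_{-2}=0, p_{-1}=1, q_{-2}=1, q_{-1}=0), until the denominator exceeds 24:
  i=0: a_0=8, p_0 = 8*1 + 0 = 8, q_0 = 8*0 + 1 = 1.
  i=1: a_1=2, p_1 = 2*8 + 1 = 17, q_1 = 2*1 + 0 = 2.
  i=2: a_2=20, p_2 = 20*17 + 8 = 348, q_2 = 20*2 + 1 = 41.
q_2 = 41 > 24, so the last convergent with denominator <= 24 is p_1/q_1 = 17/2.
The closest fraction with denominator <= 24 is either p_1/q_1 or the intermediate fraction (k*p_1 + p_0)/(k*q_1 + q_0) with the largest k >= 1 whose denominator stays <= 24; these approach x as k grows, and every other convergent or intermediate fraction in range is farther away.
Largest k: floor((24 - q_0)/q_1) = floor((24 - 1)/2) = 11.
That gives (11*17 + 8)/(11*2 + 1) = 195/23.
Compare the errors: |x - 17/2| = |348*2 - 17*41|/(41*2) = 1/82, and |x - 195/23| = |348*23 - 195*41|/(41*23) = 9/943.
Cross-multiplying, 9*82 = 738 < 943 = 1*943, so 9/943 is smaller: the intermediate fraction 195/23 is closer to x than 17/2.

195/23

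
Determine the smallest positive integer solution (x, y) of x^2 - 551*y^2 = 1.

(x, y) = (8380, 357)

First expand sqrt(551) as a continued fraction. With x_i = (sqrt(551) + m_i)/d_i and (m_0, d_0) = (0, 1): a_0 = floor(sqrt(551)) = 23, since 23^2 = 529 <= 551 < 576 = 24^2.
Iterate m_{i+1} = d_i*a_i - m_i, d_{i+1} = (551 - m_{i+1}^2)/d_i, a_{i+1} = floor((a_0 + m_{i+1})/d_{i+1}):
  m_1 = 1*23 - 0 = 23, d_1 = (551 - 23^2)/1 = 22/1 = 22, a_1 = floor((23 + 23)/22) = 2.
  m_2 = 22*2 - 23 = 21, d_2 = (551 - 21^2)/22 = 110/22 = 5, a_2 = floor((23 + 21)/5) = 8.
  m_3 = 5*8 - 21 = 19, d_3 = (551 - 19^2)/5 = 190/5 = 38, a_3 = floor((23 + 19)/38) = 1.
  m_4 = 38*1 - 19 = 19, d_4 = (551 - 19^2)/38 = 190/38 = 5, a_4 = floor((23 + 19)/5) = 8.
  m_5 = 5*8 - 19 = 21, d_5 = (551 - 21^2)/5 = 110/5 = 22, a_5 = floor((23 + 21)/22) = 2.
  m_6 = 22*2 - 21 = 23, d_6 = (551 - 23^2)/22 = 22/22 = 1, a_6 = floor((23 + 23)/1) = 46.
  m_7 = 1*46 - 23 = 23, d_7 = (551 - 23^2)/1 = 22/1 = 22: (m_7, d_7) = (m_1, d_1) = (23, 22), so from here the quotients repeat a_1, ..., a_6; the period length is 6.
So sqrt(551) = [23; (2, 8, 1, 8, 2, 46)] with period length k = 6.
k is even, so the fundamental solution of x^2 - 551y^2 = 1 is (p_{k-1}, q_{k-1}) = (p_5, q_5); compute convergents through index 5.
Convergents (p_i = a_i*p_{i-1} + p_{i-2}, q_i = a_i*q_{i-1} + q_{i-2} with p_{-2}=0, p_{-1}=1, q_{-2}=1, q_{-1}=0):
  i=0: a_0=23, p_0 = 23*1 + 0 = 23, q_0 = 23*0 + 1 = 1.
  i=1: a_1=2, p_1 = 2*23 + 1 = 47, q_1 = 2*1 + 0 = 2.
  i=2: a_2=8, p_2 = 8*47 + 23 = 399, q_2 = 8*2 + 1 = 17.
  i=3: a_3=1, p_3 = 1*399 + 47 = 446, q_3 = 1*17 + 2 = 19.
  i=4: a_4=8, p_4 = 8*446 + 399 = 3967, q_4 = 8*19 + 17 = 169.
  i=5: a_5=2, p_5 = 2*3967 + 446 = 8380, q_5 = 2*169 + 19 = 357.
Check: 8380^2 - 551*357^2 = 70224400 - 70224399 = 1, so (x, y) = (8380, 357) solves the equation, and by the theorem it is the least positive solution.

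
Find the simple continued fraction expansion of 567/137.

[4; 7, 4, 1, 3]

Run the Euclidean algorithm on 567 and 137; the successive quotients are the partial quotients a_0, a_1, ... (each step inverts the fractional part left over by the previous one):
  567 = 4*137 + 19, so a_0 = 4.
  137 = 7*19 + 4, so a_1 = 7.
  19 = 4*4 + 3, so a_2 = 4.
  4 = 1*3 + 1, so a_3 = 1.
  3 = 3*1 + 0, so a_4 = 3.
The remainder reaches 0 after 5 divisions, so the expansion has 5 partial quotients, read off in order.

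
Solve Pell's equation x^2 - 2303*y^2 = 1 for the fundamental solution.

(x, y) = (48, 1)

First expand sqrt(2303) as a continued fraction. With x_i = (sqrt(2303) + m_i)/d_i and (m_0, d_0) = (0, 1): a_0 = floor(sqrt(2303)) = 47, since 47^2 = 2209 <= 2303 < 2304 = 48^2.
Iterate m_{i+1} = d_i*a_i - m_i, d_{i+1} = (2303 - m_{i+1}^2)/d_i, a_{i+1} = floor((a_0 + m_{i+1})/d_{i+1}):
  m_1 = 1*47 - 0 = 47, d_1 = (2303 - 47^2)/1 = 94/1 = 94, a_1 = floor((47 + 47)/94) = 1.
  m_2 = 94*1 - 47 = 47, d_2 = (2303 - 47^2)/94 = 94/94 = 1, a_2 = floor((47 + 47)/1) = 94.
  m_3 = 1*94 - 47 = 47, d_3 = (2303 - 47^2)/1 = 94/1 = 94: (m_3, d_3) = (m_1, d_1) = (47, 94), so from here the quotients repeat a_1, a_2; the period length is 2.
So sqrt(2303) = [47; (1, 94)] with period length k = 2.
k is even, so the fundamental solution of x^2 - 2303y^2 = 1 is (p_{k-1}, q_{k-1}) = (p_1, q_1); compute convergents through index 1.
Convergents (p_i = a_i*p_{i-1} + p_{i-2}, q_i = a_i*q_{i-1} + q_{i-2} with p_{-2}=0, p_{-1}=1, q_{-2}=1, q_{-1}=0):
  i=0: a_0=47, p_0 = 47*1 + 0 = 47, q_0 = 47*0 + 1 = 1.
  i=1: a_1=1, p_1 = 1*47 + 1 = 48, q_1 = 1*1 + 0 = 1.
Check: 48^2 - 2303*1^2 = 2304 - 2303 = 1, so (x, y) = (48, 1) solves the equation, and by the theorem it is the least positive solution.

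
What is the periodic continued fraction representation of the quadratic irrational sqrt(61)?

[7; (1, 4, 3, 1, 2, 2, 1, 3, 4, 1, 14)]

Write x_i = (sqrt(61) + m_i)/d_i with (m_0, d_0) = (0, 1). a_0 = floor(sqrt(61)) = 7, since 7^2 = 49 <= 61 < 64 = 8^2.
Iterate m_{i+1} = d_i*a_i - m_i, d_{i+1} = (61 - m_{i+1}^2)/d_i, a_{i+1} = floor((a_0 + m_{i+1})/d_{i+1}):
  m_1 = 1*7 - 0 = 7, d_1 = (61 - 7^2)/1 = 12/1 = 12, a_1 = floor((7 + 7)/12) = 1.
  m_2 = 12*1 - 7 = 5, d_2 = (61 - 5^2)/12 = 36/12 = 3, a_2 = floor((7 + 5)/3) = 4.
  m_3 = 3*4 - 5 = 7, d_3 = (61 - 7^2)/3 = 12/3 = 4, a_3 = floor((7 + 7)/4) = 3.
  m_4 = 4*3 - 7 = 5, d_4 = (61 - 5^2)/4 = 36/4 = 9, a_4 = floor((7 + 5)/9) = 1.
  m_5 = 9*1 - 5 = 4, d_5 = (61 - 4^2)/9 = 45/9 = 5, a_5 = floor((7 + 4)/5) = 2.
  m_6 = 5*2 - 4 = 6, d_6 = (61 - 6^2)/5 = 25/5 = 5, a_6 = floor((7 + 6)/5) = 2.
  m_7 = 5*2 - 6 = 4, d_7 = (61 - 4^2)/5 = 45/5 = 9, a_7 = floor((7 + 4)/9) = 1.
  m_8 = 9*1 - 4 = 5, d_8 = (61 - 5^2)/9 = 36/9 = 4, a_8 = floor((7 + 5)/4) = 3.
  m_9 = 4*3 - 5 = 7, d_9 = (61 - 7^2)/4 = 12/4 = 3, a_9 = floor((7 + 7)/3) = 4.
  m_10 = 3*4 - 7 = 5, d_10 = (61 - 5^2)/3 = 36/3 = 12, a_10 = floor((7 + 5)/12) = 1.
  m_11 = 12*1 - 5 = 7, d_11 = (61 - 7^2)/12 = 12/12 = 1, a_11 = floor((7 + 7)/1) = 14.
  m_12 = 1*14 - 7 = 7, d_12 = (61 - 7^2)/1 = 12/1 = 12: (m_12, d_12) = (m_1, d_1) = (7, 12), so from here the quotients repeat a_1, ..., a_11; the period length is 11.
Hence the expansion of sqrt(61) is a_0 = 7 followed by the repeating block 1, 4, 3, 1, 2, 2, 1, 3, 4, 1, 14 (period 11).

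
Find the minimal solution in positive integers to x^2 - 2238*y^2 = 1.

(x, y) = (252149, 5330)

First expand sqrt(2238) as a continued fraction. With x_i = (sqrt(2238) + m_i)/d_i and (m_0, d_0) = (0, 1): a_0 = floor(sqrt(2238)) = 47, since 47^2 = 2209 <= 2238 < 2304 = 48^2.
Iterate m_{i+1} = d_i*a_i - m_i, d_{i+1} = (2238 - m_{i+1}^2)/d_i, a_{i+1} = floor((a_0 + m_{i+1})/d_{i+1}):
  m_1 = 1*47 - 0 = 47, d_1 = (2238 - 47^2)/1 = 29/1 = 29, a_1 = floor((47 + 47)/29) = 3.
  m_2 = 29*3 - 47 = 40, d_2 = (2238 - 40^2)/29 = 638/29 = 22, a_2 = floor((47 + 40)/22) = 3.
  m_3 = 22*3 - 40 = 26, d_3 = (2238 - 26^2)/22 = 1562/22 = 71, a_3 = floor((47 + 26)/71) = 1.
  m_4 = 71*1 - 26 = 45, d_4 = (2238 - 45^2)/71 = 213/71 = 3, a_4 = floor((47 + 45)/3) = 30.
  m_5 = 3*30 - 45 = 45, d_5 = (2238 - 45^2)/3 = 213/3 = 71, a_5 = floor((47 + 45)/71) = 1.
  m_6 = 71*1 - 45 = 26, d_6 = (2238 - 26^2)/71 = 1562/71 = 22, a_6 = floor((47 + 26)/22) = 3.
  m_7 = 22*3 - 26 = 40, d_7 = (2238 - 40^2)/22 = 638/22 = 29, a_7 = floor((47 + 40)/29) = 3.
  m_8 = 29*3 - 40 = 47, d_8 = (2238 - 47^2)/29 = 29/29 = 1, a_8 = floor((47 + 47)/1) = 94.
  m_9 = 1*94 - 47 = 47, d_9 = (2238 - 47^2)/1 = 29/1 = 29: (m_9, d_9) = (m_1, d_1) = (47, 29), so from here the quotients repeat a_1, ..., a_8; the period length is 8.
So sqrt(2238) = [47; (3, 3, 1, 30, 1, 3, 3, 94)] with period length k = 8.
k is even, so the fundamental solution of x^2 - 2238y^2 = 1 is (p_{k-1}, q_{k-1}) = (p_7, q_7); compute convergents through index 7.
Convergents (p_i = a_i*p_{i-1} + p_{i-2}, q_i = a_i*q_{i-1} + q_{i-2} with p_{-2}=0, p_{-1}=1, q_{-2}=1, q_{-1}=0):
  i=0: a_0=47, p_0 = 47*1 + 0 = 47, q_0 = 47*0 + 1 = 1.
  i=1: a_1=3, p_1 = 3*47 + 1 = 142, q_1 = 3*1 + 0 = 3.
  i=2: a_2=3, p_2 = 3*142 + 47 = 473, q_2 = 3*3 + 1 = 10.
  i=3: a_3=1, p_3 = 1*473 + 142 = 615, q_3 = 1*10 + 3 = 13.
  i=4: a_4=30, p_4 = 30*615 + 473 = 18923, q_4 = 30*13 + 10 = 400.
  i=5: a_5=1, p_5 = 1*18923 + 615 = 19538, q_5 = 1*400 + 13 = 413.
  i=6: a_6=3, p_6 = 3*19538 + 18923 = 77537, q_6 = 3*413 + 400 = 1639.
  i=7: a_7=3, p_7 = 3*77537 + 19538 = 252149, q_7 = 3*1639 + 413 = 5330.
Check: 252149^2 - 2238*5330^2 = 63579118201 - 63579118200 = 1, so (x, y) = (252149, 5330) solves the equation, and by the theorem it is the least positive solution.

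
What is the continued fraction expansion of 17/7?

[2; 2, 3]

Run the Euclidean algorithm on 17 and 7; the successive quotients are the partial quotients a_0, a_1, ... (each step inverts the fractional part left over by the previous one):
  17 = 2*7 + 3, so a_0 = 2.
  7 = 2*3 + 1, so a_1 = 2.
  3 = 3*1 + 0, so a_2 = 3.
The remainder reaches 0 after 3 divisions, so the expansion has 3 partial quotients, read off in order.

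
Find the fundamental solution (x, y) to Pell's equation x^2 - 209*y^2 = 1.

First expand sqrt(209) as a continued fraction. With x_i = (sqrt(209) + m_i)/d_i and (m_0, d_0) = (0, 1): a_0 = floor(sqrt(209)) = 14, since 14^2 = 196 <= 209 < 225 = 15^2.
Iterate m_{i+1} = d_i*a_i - m_i, d_{i+1} = (209 - m_{i+1}^2)/d_i, a_{i+1} = floor((a_0 + m_{i+1})/d_{i+1}):
  m_1 = 1*14 - 0 = 14, d_1 = (209 - 14^2)/1 = 13/1 = 13, a_1 = floor((14 + 14)/13) = 2.
  m_2 = 13*2 - 14 = 12, d_2 = (209 - 12^2)/13 = 65/13 = 5, a_2 = floor((14 + 12)/5) = 5.
  m_3 = 5*5 - 12 = 13, d_3 = (209 - 13^2)/5 = 40/5 = 8, a_3 = floor((14 + 13)/8) = 3.
  m_4 = 8*3 - 13 = 11, d_4 = (209 - 11^2)/8 = 88/8 = 11, a_4 = floor((14 + 11)/11) = 2.
  m_5 = 11*2 - 11 = 11, d_5 = (209 - 11^2)/11 = 88/11 = 8, a_5 = floor((14 + 11)/8) = 3.
  m_6 = 8*3 - 11 = 13, d_6 = (209 - 13^2)/8 = 40/8 = 5, a_6 = floor((14 + 13)/5) = 5.
  m_7 = 5*5 - 13 = 12, d_7 = (209 - 12^2)/5 = 65/5 = 13, a_7 = floor((14 + 12)/13) = 2.
  m_8 = 13*2 - 12 = 14, d_8 = (209 - 14^2)/13 = 13/13 = 1, a_8 = floor((14 + 14)/1) = 28.
  m_9 = 1*28 - 14 = 14, d_9 = (209 - 14^2)/1 = 13/1 = 13: (m_9, d_9) = (m_1, d_1) = (14, 13), so from here the quotients repeat a_1, ..., a_8; the period length is 8.
So sqrt(209) = [14; (2, 5, 3, 2, 3, 5, 2, 28)] with period length k = 8.
k is even, so the fundamental solution of x^2 - 209y^2 = 1 is (p_{k-1}, q_{k-1}) = (p_7, q_7); compute convergents through index 7.
Convergents (p_i = a_i*p_{i-1} + p_{i-2}, q_i = a_i*q_{i-1} + q_{i-2} with p_{-2}=0, p_{-1}=1, q_{-2}=1, q_{-1}=0):
  i=0: a_0=14, p_0 = 14*1 + 0 = 14, q_0 = 14*0 + 1 = 1.
  i=1: a_1=2, p_1 = 2*14 + 1 = 29, q_1 = 2*1 + 0 = 2.
  i=2: a_2=5, p_2 = 5*29 + 14 = 159, q_2 = 5*2 + 1 = 11.
  i=3: a_3=3, p_3 = 3*159 + 29 = 506, q_3 = 3*11 + 2 = 35.
  i=4: a_4=2, p_4 = 2*506 + 159 = 1171, q_4 = 2*35 + 11 = 81.
  i=5: a_5=3, p_5 = 3*1171 + 506 = 4019, q_5 = 3*81 + 35 = 278.
  i=6: a_6=5, p_6 = 5*4019 + 1171 = 21266, q_6 = 5*278 + 81 = 1471.
  i=7: a_7=2, p_7 = 2*21266 + 4019 = 46551, q_7 = 2*1471 + 278 = 3220.
Check: 46551^2 - 209*3220^2 = 2166995601 - 2166995600 = 1, so (x, y) = (46551, 3220) solves the equation, and by the theorem it is the least positive solution.

(x, y) = (46551, 3220)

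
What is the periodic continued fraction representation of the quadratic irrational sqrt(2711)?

[52; (14, 1, 6, 1, 1, 51, 1, 1, 6, 1, 14, 104)]

Write x_i = (sqrt(2711) + m_i)/d_i with (m_0, d_0) = (0, 1). a_0 = floor(sqrt(2711)) = 52, since 52^2 = 2704 <= 2711 < 2809 = 53^2.
Iterate m_{i+1} = d_i*a_i - m_i, d_{i+1} = (2711 - m_{i+1}^2)/d_i, a_{i+1} = floor((a_0 + m_{i+1})/d_{i+1}):
  m_1 = 1*52 - 0 = 52, d_1 = (2711 - 52^2)/1 = 7/1 = 7, a_1 = floor((52 + 52)/7) = 14.
  m_2 = 7*14 - 52 = 46, d_2 = (2711 - 46^2)/7 = 595/7 = 85, a_2 = floor((52 + 46)/85) = 1.
  m_3 = 85*1 - 46 = 39, d_3 = (2711 - 39^2)/85 = 1190/85 = 14, a_3 = floor((52 + 39)/14) = 6.
  m_4 = 14*6 - 39 = 45, d_4 = (2711 - 45^2)/14 = 686/14 = 49, a_4 = floor((52 + 45)/49) = 1.
  m_5 = 49*1 - 45 = 4, d_5 = (2711 - 4^2)/49 = 2695/49 = 55, a_5 = floor((52 + 4)/55) = 1.
  m_6 = 55*1 - 4 = 51, d_6 = (2711 - 51^2)/55 = 110/55 = 2, a_6 = floor((52 + 51)/2) = 51.
  m_7 = 2*51 - 51 = 51, d_7 = (2711 - 51^2)/2 = 110/2 = 55, a_7 = floor((52 + 51)/55) = 1.
  m_8 = 55*1 - 51 = 4, d_8 = (2711 - 4^2)/55 = 2695/55 = 49, a_8 = floor((52 + 4)/49) = 1.
  m_9 = 49*1 - 4 = 45, d_9 = (2711 - 45^2)/49 = 686/49 = 14, a_9 = floor((52 + 45)/14) = 6.
  m_10 = 14*6 - 45 = 39, d_10 = (2711 - 39^2)/14 = 1190/14 = 85, a_10 = floor((52 + 39)/85) = 1.
  m_11 = 85*1 - 39 = 46, d_11 = (2711 - 46^2)/85 = 595/85 = 7, a_11 = floor((52 + 46)/7) = 14.
  m_12 = 7*14 - 46 = 52, d_12 = (2711 - 52^2)/7 = 7/7 = 1, a_12 = floor((52 + 52)/1) = 104.
  m_13 = 1*104 - 52 = 52, d_13 = (2711 - 52^2)/1 = 7/1 = 7: (m_13, d_13) = (m_1, d_1) = (52, 7), so from here the quotients repeat a_1, ..., a_12; the period length is 12.
Hence the expansion of sqrt(2711) is a_0 = 52 followed by the repeating block 14, 1, 6, 1, 1, 51, 1, 1, 6, 1, 14, 104 (period 12).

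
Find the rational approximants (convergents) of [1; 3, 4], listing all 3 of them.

1/1, 4/3, 17/13

Using the convergent recurrence p_i = a_i*p_{i-1} + p_{i-2}, q_i = a_i*q_{i-1} + q_{i-2} with p_{-2}=0, p_{-1}=1, q_{-2}=1, q_{-1}=0:
  i=0: a_0=1, p_0 = 1*1 + 0 = 1, q_0 = 1*0 + 1 = 1.
  i=1: a_1=3, p_1 = 3*1 + 1 = 4, q_1 = 3*1 + 0 = 3.
  i=2: a_2=4, p_2 = 4*4 + 1 = 17, q_2 = 4*3 + 1 = 13.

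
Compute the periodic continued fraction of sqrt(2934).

Write x_i = (sqrt(2934) + m_i)/d_i with (m_0, d_0) = (0, 1). a_0 = floor(sqrt(2934)) = 54, since 54^2 = 2916 <= 2934 < 3025 = 55^2.
Iterate m_{i+1} = d_i*a_i - m_i, d_{i+1} = (2934 - m_{i+1}^2)/d_i, a_{i+1} = floor((a_0 + m_{i+1})/d_{i+1}):
  m_1 = 1*54 - 0 = 54, d_1 = (2934 - 54^2)/1 = 18/1 = 18, a_1 = floor((54 + 54)/18) = 6.
  m_2 = 18*6 - 54 = 54, d_2 = (2934 - 54^2)/18 = 18/18 = 1, a_2 = floor((54 + 54)/1) = 108.
  m_3 = 1*108 - 54 = 54, d_3 = (2934 - 54^2)/1 = 18/1 = 18: (m_3, d_3) = (m_1, d_1) = (54, 18), so from here the quotients repeat a_1, a_2; the period length is 2.
Hence the expansion of sqrt(2934) is a_0 = 54 followed by the repeating block 6, 108 (period 2).

[54; (6, 108)]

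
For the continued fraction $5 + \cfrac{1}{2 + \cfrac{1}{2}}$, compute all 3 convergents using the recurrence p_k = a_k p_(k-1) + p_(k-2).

5/1, 11/2, 27/5

Using the convergent recurrence p_i = a_i*p_{i-1} + p_{i-2}, q_i = a_i*q_{i-1} + q_{i-2} with p_{-2}=0, p_{-1}=1, q_{-2}=1, q_{-1}=0:
  i=0: a_0=5, p_0 = 5*1 + 0 = 5, q_0 = 5*0 + 1 = 1.
  i=1: a_1=2, p_1 = 2*5 + 1 = 11, q_1 = 2*1 + 0 = 2.
  i=2: a_2=2, p_2 = 2*11 + 5 = 27, q_2 = 2*2 + 1 = 5.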